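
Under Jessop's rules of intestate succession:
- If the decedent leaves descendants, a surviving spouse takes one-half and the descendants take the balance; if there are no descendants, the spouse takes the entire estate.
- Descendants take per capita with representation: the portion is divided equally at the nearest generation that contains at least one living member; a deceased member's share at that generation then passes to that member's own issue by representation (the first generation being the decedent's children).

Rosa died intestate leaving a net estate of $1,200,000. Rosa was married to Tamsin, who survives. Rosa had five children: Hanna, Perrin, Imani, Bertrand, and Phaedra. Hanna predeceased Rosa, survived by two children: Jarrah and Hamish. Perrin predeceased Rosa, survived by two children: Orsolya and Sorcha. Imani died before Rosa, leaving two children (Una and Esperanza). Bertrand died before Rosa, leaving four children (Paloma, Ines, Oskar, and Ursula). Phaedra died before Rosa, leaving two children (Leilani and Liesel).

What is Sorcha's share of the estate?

Tamsin takes one-half of $1,200,000 = $600,000. The remaining $600,000 passes to the descendants.
No child survives, so the initial division is made at the grandchildren's generation.
The descendants' portion ($600,000) is divided into 12 shares of $50,000: Jarrah, Hamish, Orsolya, Sorcha, Una, Esperanza, Paloma, Ines, Oskar, Ursula, Leilani, and Liesel each take $50,000.

Sorcha receives $50,000.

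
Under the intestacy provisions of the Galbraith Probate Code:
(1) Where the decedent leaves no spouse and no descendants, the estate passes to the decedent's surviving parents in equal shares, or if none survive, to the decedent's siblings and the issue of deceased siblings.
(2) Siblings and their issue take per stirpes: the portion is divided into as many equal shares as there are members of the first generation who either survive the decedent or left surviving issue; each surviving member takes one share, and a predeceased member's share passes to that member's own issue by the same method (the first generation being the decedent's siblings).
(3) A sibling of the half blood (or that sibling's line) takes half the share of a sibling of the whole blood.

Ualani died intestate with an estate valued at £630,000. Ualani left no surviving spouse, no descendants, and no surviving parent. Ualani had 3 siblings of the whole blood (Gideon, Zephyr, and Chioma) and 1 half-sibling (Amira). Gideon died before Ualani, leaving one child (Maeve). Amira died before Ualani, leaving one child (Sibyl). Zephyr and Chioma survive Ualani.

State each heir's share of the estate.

Maeve: £180,000; Zephyr: £180,000; Sibyl: £90,000; Chioma: £180,000

The entire £630,000 passes to the siblings and their issue.
Counting each half-blood sibling's line as half a unit, there are 7/2 units in £630,000, so one unit is £180,000. Whole-blood lines (Gideon, Zephyr, and Chioma) take £180,000 each; half-blood lines (Amira) take £90,000 each.
Gideon's share (£180,000) passes entirely to Maeve.
Amira's share (£90,000) passes entirely to Sibyl.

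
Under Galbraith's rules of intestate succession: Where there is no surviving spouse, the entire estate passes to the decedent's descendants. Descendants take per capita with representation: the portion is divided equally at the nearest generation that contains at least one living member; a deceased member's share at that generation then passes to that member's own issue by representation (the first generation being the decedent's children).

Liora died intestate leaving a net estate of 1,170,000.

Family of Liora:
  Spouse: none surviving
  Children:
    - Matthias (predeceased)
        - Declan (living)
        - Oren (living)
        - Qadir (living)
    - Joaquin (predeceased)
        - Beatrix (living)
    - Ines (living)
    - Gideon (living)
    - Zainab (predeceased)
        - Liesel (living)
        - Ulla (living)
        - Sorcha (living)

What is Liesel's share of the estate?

The entire 1,170,000 passes to the descendants.
That amount (1,170,000) is divided into 5 shares of 234,000: Ines and Gideon each take 234,000; Matthias's 234,000 share passes to Matthias's issue; Joaquin's 234,000 share passes to Joaquin's issue; Zainab's 234,000 share passes to Zainab's issue.
Matthias's share (234,000) is divided into 3 shares of 78,000: Declan, Oren, and Qadir each take 78,000.
Joaquin's share (234,000) passes entirely to Beatrix.
Zainab's share (234,000) is divided into 3 shares of 78,000: Liesel, Ulla, and Sorcha each take 78,000.

Liesel receives 78,000.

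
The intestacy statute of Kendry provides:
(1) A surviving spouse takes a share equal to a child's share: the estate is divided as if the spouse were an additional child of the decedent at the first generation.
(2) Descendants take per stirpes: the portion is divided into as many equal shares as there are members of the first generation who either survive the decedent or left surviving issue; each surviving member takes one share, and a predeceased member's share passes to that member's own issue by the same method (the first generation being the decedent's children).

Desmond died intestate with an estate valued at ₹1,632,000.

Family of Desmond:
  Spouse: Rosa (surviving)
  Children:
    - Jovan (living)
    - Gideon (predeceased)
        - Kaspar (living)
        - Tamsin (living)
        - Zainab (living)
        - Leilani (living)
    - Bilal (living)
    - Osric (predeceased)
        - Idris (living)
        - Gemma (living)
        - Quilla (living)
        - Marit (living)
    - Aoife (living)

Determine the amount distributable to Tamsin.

The spouse counts as an additional share at the children's level, so there are 6 primary shares of ₹272,000. Rosa takes one such share (₹272,000).
The children's combined portion (₹1,360,000) is divided into 5 shares of ₹272,000: Jovan, Bilal, and Aoife each take ₹272,000; Gideon's ₹272,000 share passes to Gideon's issue; Osric's ₹272,000 share passes to Osric's issue.
Gideon's share (₹272,000) is divided into 4 shares of ₹68,000: Kaspar, Tamsin, Zainab, and Leilani each take ₹68,000.
Osric's share (₹272,000) is divided into 4 shares of ₹68,000: Idris, Gemma, Quilla, and Marit each take ₹68,000.

Tamsin receives ₹68,000.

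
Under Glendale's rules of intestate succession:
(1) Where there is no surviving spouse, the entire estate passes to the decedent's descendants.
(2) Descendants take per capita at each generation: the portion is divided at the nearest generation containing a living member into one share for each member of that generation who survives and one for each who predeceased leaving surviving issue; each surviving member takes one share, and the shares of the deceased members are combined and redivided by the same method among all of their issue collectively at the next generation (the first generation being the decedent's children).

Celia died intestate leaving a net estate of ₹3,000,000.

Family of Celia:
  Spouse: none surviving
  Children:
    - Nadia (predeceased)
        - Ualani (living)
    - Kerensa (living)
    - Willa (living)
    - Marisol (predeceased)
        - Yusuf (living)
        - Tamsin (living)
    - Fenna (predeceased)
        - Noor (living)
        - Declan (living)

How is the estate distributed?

Ualani: ₹360,000; Kerensa: ₹600,000; Willa: ₹600,000; Yusuf: ₹360,000; Tamsin: ₹360,000; Noor: ₹360,000; Declan: ₹360,000

The entire ₹3,000,000 passes to the descendants.
That amount (₹3,000,000) is divided at the children's generation into 5 shares of ₹600,000. Kerensa and Willa each take ₹600,000. The 3 shares of the deceased (Nadia, Marisol, and Fenna) are combined into a pool of ₹1,800,000.
That pool (₹1,800,000) is divided at the grandchildren's generation equally among Ualani, Yusuf, Tamsin, Noor, and Declan: ₹360,000 each.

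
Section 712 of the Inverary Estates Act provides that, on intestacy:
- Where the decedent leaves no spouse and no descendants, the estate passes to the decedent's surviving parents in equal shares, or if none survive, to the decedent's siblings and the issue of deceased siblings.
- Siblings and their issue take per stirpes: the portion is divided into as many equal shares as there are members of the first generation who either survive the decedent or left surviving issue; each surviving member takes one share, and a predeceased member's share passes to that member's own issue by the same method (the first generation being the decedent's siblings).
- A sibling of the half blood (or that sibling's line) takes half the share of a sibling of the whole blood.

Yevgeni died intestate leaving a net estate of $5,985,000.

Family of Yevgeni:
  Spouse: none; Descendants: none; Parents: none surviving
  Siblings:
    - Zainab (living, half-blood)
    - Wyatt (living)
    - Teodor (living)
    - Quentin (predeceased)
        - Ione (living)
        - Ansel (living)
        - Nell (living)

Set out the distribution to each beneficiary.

Zainab: $855,000; Wyatt: $1,710,000; Teodor: $1,710,000; Ione: $570,000; Ansel: $570,000; Nell: $570,000

The entire $5,985,000 passes to the siblings and their issue.
Counting each half-blood sibling's line as half a unit, there are 7/2 units in $5,985,000, so one unit is $1,710,000. Whole-blood lines (Wyatt, Teodor, and Quentin) take $1,710,000 each; half-blood lines (Zainab) take $855,000 each.
Quentin's share ($1,710,000) is divided into 3 shares of $570,000: Ione, Ansel, and Nell each take $570,000.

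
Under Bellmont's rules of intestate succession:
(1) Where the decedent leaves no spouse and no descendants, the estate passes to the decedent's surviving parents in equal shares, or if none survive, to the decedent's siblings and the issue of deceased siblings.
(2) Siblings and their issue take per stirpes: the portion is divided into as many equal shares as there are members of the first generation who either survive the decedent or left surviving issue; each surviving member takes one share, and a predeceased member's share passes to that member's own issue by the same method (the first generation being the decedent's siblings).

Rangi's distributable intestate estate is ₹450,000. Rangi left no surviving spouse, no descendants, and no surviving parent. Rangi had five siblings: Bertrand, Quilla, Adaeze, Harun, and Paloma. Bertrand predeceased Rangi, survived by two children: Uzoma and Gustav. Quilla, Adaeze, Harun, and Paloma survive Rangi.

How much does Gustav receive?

Gustav receives ₹45,000.

The entire ₹450,000 passes to the siblings and their issue.
That amount (₹450,000) is divided into 5 shares of ₹90,000: Quilla, Adaeze, Harun, and Paloma each take ₹90,000; Bertrand's ₹90,000 share passes to Bertrand's issue.
Bertrand's share (₹90,000) is divided into 2 shares of ₹45,000: Uzoma and Gustav each take ₹45,000.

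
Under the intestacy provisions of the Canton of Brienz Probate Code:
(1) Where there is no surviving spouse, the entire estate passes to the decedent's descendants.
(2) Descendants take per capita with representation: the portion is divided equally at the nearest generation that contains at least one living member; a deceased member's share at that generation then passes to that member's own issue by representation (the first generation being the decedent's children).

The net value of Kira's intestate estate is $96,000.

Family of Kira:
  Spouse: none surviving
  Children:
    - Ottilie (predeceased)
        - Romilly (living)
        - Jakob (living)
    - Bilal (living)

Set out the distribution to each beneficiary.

The entire $96,000 passes to the descendants.
That amount ($96,000) is divided into 2 shares of $48,000: Bilal takes $48,000; Ottilie's $48,000 share passes to Ottilie's issue.
Ottilie's share ($48,000) is divided into 2 shares of $24,000: Romilly and Jakob each take $24,000.

Romilly: $24,000; Jakob: $24,000; Bilal: $48,000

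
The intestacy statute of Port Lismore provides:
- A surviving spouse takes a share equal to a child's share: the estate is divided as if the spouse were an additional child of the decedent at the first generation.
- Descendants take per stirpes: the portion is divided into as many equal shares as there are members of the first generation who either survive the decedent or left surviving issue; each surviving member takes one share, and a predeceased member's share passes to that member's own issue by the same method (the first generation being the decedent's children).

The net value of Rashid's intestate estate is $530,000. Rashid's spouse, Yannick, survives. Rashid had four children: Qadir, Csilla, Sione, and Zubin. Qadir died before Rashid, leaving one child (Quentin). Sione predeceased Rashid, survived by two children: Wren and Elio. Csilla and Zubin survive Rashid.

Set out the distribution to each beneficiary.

Yannick: $106,000; Quentin: $106,000; Csilla: $106,000; Wren: $53,000; Elio: $53,000; Zubin: $106,000

The spouse counts as an additional share at the children's level, so there are 5 primary shares of $106,000. Yannick takes one such share ($106,000).
The children's combined portion ($424,000) is divided into 4 shares of $106,000: Csilla and Zubin each take $106,000; Qadir's $106,000 share passes to Qadir's issue; Sione's $106,000 share passes to Sione's issue.
Qadir's share ($106,000) passes entirely to Quentin.
Sione's share ($106,000) is divided into 2 shares of $53,000: Wren and Elio each take $53,000.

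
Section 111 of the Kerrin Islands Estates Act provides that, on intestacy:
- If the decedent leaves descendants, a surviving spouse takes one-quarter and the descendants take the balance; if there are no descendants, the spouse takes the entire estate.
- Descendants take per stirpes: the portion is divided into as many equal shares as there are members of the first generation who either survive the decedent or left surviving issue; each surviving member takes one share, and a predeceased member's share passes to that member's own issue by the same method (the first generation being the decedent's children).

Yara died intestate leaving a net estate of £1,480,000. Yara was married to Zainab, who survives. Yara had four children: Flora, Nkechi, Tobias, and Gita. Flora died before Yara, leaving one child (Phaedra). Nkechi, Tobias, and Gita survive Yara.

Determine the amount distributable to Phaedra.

Zainab takes one-quarter of £1,480,000 = £370,000. The remaining £1,110,000 passes to the descendants.
The descendants' portion (£1,110,000) is divided into 4 shares of £277,500: Nkechi, Tobias, and Gita each take £277,500; Flora's £277,500 share passes to Flora's issue.
Flora's share (£277,500) passes entirely to Phaedra.

Phaedra receives £277,500.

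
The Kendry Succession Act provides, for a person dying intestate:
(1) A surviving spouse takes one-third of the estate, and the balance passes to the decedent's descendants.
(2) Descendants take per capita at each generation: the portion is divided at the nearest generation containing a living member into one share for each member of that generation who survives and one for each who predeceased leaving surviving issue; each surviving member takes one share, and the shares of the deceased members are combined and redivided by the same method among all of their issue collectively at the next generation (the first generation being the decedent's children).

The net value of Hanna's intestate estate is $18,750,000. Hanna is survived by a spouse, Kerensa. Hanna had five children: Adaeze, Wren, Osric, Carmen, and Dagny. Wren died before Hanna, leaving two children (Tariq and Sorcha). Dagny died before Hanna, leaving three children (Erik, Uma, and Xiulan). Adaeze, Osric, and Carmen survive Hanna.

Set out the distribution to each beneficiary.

Kerensa takes one-third of $18,750,000 = $6,250,000. The remaining $12,500,000 passes to the descendants.
The descendants' portion ($12,500,000) is divided at the children's generation into 5 shares of $2,500,000. Adaeze, Osric, and Carmen each take $2,500,000. The 2 shares of the deceased (Wren and Dagny) are combined into a pool of $5,000,000.
That pool ($5,000,000) is divided at the grandchildren's generation equally among Tariq, Sorcha, Erik, Uma, and Xiulan: $1,000,000 each.

Kerensa: $6,250,000; Adaeze: $2,500,000; Tariq: $1,000,000; Sorcha: $1,000,000; Osric: $2,500,000; Carmen: $2,500,000; Erik: $1,000,000; Uma: $1,000,000; Xiulan: $1,000,000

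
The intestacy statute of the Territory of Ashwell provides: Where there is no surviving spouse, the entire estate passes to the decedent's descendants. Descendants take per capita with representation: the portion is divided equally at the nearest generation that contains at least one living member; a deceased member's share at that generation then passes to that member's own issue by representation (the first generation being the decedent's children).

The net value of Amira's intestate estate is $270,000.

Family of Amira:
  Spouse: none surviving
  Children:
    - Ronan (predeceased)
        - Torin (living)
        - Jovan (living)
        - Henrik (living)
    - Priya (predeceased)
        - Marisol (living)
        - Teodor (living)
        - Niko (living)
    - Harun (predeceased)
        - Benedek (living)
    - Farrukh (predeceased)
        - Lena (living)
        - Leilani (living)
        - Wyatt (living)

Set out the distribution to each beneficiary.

The entire $270,000 passes to the descendants.
No child survives, so the initial division is made at the grandchildren's generation.
That amount ($270,000) is divided into 10 shares of $27,000: Torin, Jovan, Henrik, Marisol, Teodor, Niko, Benedek, Lena, Leilani, and Wyatt each take $27,000.

Torin: $27,000; Jovan: $27,000; Henrik: $27,000; Marisol: $27,000; Teodor: $27,000; Niko: $27,000; Benedek: $27,000; Lena: $27,000; Leilani: $27,000; Wyatt: $27,000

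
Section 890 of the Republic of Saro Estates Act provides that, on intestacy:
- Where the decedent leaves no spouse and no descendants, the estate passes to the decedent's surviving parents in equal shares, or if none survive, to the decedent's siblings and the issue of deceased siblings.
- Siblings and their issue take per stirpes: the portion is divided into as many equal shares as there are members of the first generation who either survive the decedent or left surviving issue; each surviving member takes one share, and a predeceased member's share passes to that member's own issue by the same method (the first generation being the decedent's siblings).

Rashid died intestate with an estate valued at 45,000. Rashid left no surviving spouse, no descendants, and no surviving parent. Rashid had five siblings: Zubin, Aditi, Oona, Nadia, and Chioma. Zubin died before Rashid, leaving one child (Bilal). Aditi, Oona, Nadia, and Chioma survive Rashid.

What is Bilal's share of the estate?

The entire 45,000 passes to the siblings and their issue.
That amount (45,000) is divided into 5 shares of 9,000: Aditi, Oona, Nadia, and Chioma each take 9,000; Zubin's 9,000 share passes to Zubin's issue.
Zubin's share (9,000) passes entirely to Bilal.

Bilal receives 9,000.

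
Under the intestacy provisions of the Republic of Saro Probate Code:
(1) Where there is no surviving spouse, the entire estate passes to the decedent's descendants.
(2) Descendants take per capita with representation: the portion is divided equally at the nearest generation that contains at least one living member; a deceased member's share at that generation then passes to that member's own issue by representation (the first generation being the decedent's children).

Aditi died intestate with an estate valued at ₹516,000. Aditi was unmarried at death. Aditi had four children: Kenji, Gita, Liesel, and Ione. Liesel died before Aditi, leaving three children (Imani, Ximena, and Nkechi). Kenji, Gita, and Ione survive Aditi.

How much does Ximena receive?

Ximena receives ₹43,000.

The entire ₹516,000 passes to the descendants.
That amount (₹516,000) is divided into 4 shares of ₹129,000: Kenji, Gita, and Ione each take ₹129,000; Liesel's ₹129,000 share passes to Liesel's issue.
Liesel's share (₹129,000) is divided into 3 shares of ₹43,000: Imani, Ximena, and Nkechi each take ₹43,000.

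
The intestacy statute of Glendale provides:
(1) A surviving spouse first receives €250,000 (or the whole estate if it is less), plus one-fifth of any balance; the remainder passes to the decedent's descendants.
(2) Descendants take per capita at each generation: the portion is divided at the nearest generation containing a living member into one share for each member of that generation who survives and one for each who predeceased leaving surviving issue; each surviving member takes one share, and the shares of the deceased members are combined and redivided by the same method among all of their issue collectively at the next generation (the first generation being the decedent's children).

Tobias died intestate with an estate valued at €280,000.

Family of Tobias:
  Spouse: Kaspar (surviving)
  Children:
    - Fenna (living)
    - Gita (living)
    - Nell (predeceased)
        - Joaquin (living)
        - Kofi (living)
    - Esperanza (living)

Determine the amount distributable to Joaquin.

Joaquin receives €3,000.

Kaspar first takes €250,000, leaving a balance of €30,000. Kaspar then takes one-fifth of the balance (€6,000), for a total of €256,000. The remaining €24,000 passes to the descendants.
The descendants' portion (€24,000) is divided at the children's generation into 4 shares of €6,000. Fenna, Gita, and Esperanza each take €6,000. The remaining share for the deceased Nell (€6,000) is carried to the next generation.
That pool (€6,000) is divided at the grandchildren's generation equally among Joaquin and Kofi: €3,000 each.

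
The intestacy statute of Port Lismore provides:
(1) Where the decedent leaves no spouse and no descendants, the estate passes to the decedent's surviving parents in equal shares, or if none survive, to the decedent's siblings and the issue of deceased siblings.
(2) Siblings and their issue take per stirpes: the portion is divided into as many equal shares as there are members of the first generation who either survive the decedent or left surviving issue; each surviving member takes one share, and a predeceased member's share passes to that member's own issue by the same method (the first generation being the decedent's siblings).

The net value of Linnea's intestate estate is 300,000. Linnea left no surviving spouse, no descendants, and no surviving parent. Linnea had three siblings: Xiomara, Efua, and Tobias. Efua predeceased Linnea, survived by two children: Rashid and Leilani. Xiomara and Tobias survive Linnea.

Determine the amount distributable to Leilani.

Leilani receives 50,000.

The entire 300,000 passes to the siblings and their issue.
That amount (300,000) is divided into 3 shares of 100,000: Xiomara and Tobias each take 100,000; Efua's 100,000 share passes to Efua's issue.
Efua's share (100,000) is divided into 2 shares of 50,000: Rashid and Leilani each take 50,000.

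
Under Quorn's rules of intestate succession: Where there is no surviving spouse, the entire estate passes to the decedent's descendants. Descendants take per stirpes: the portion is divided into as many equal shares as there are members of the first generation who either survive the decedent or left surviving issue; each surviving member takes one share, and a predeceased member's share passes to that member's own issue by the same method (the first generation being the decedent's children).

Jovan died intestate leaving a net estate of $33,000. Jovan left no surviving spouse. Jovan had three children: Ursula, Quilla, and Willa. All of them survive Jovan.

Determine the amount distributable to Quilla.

Quilla receives $11,000.

The entire $33,000 passes to the descendants.
That amount ($33,000) is divided into 3 shares of $11,000: Ursula, Quilla, and Willa each take $11,000.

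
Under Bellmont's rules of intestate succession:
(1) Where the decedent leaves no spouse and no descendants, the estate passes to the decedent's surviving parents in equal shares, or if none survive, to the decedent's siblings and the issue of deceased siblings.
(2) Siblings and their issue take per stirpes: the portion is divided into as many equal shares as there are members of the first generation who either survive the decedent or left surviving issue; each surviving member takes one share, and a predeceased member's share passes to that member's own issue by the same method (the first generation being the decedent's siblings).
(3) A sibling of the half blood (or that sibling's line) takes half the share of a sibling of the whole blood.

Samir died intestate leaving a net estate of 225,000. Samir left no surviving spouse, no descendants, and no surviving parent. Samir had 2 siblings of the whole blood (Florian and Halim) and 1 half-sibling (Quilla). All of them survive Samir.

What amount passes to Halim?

Halim receives 90,000.

The entire 225,000 passes to the siblings and their issue.
Counting each half-blood sibling's line as half a unit, there are 5/2 units in 225,000, so one unit is 90,000. Whole-blood lines (Florian and Halim) take 90,000 each; half-blood lines (Quilla) take 45,000 each.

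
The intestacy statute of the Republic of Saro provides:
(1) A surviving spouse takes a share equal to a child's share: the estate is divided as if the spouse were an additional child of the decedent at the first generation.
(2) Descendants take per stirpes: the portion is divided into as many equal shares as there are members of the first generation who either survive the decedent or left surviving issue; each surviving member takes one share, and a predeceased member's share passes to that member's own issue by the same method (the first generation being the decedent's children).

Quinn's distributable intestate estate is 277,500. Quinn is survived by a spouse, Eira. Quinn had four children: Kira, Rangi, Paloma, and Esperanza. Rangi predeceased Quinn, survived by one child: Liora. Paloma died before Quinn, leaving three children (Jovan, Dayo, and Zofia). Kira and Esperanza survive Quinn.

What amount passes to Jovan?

Jovan receives 18,500.

The spouse counts as an additional share at the children's level, so there are 5 primary shares of 55,500. Eira takes one such share (55,500).
The children's combined portion (222,000) is divided into 4 shares of 55,500: Kira and Esperanza each take 55,500; Rangi's 55,500 share passes to Rangi's issue; Paloma's 55,500 share passes to Paloma's issue.
Rangi's share (55,500) passes entirely to Liora.
Paloma's share (55,500) is divided into 3 shares of 18,500: Jovan, Dayo, and Zofia each take 18,500.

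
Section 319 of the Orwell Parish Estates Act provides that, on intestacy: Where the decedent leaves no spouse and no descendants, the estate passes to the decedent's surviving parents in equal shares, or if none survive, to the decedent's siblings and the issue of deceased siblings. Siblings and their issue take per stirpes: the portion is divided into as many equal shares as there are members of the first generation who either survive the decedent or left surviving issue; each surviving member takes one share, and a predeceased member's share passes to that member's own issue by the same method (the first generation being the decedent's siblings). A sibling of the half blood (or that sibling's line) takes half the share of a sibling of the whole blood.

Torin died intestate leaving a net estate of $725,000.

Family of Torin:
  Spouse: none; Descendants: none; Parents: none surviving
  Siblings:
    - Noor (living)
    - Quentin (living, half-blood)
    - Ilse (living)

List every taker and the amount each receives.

The entire $725,000 passes to the siblings and their issue.
Counting each half-blood sibling's line as half a unit, there are 5/2 units in $725,000, so one unit is $290,000. Whole-blood lines (Noor and Ilse) take $290,000 each; half-blood lines (Quentin) take $145,000 each.

Noor: $290,000; Quentin: $145,000; Ilse: $290,000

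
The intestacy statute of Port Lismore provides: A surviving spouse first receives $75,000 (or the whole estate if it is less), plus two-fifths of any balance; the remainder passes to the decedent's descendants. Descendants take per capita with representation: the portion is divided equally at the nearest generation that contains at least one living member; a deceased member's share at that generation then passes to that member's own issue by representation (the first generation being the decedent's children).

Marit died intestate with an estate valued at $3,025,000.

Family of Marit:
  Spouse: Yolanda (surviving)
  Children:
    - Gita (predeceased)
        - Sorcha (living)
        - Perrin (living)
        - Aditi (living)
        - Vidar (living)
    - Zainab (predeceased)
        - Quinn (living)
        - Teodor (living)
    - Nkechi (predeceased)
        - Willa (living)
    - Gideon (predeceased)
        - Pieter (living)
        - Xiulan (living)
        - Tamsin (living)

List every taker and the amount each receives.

Yolanda: $1,255,000; Sorcha: $177,000; Perrin: $177,000; Aditi: $177,000; Vidar: $177,000; Quinn: $177,000; Teodor: $177,000; Willa: $177,000; Pieter: $177,000; Xiulan: $177,000; Tamsin: $177,000

Yolanda first takes $75,000, leaving a balance of $2,950,000. Yolanda then takes two-fifths of the balance ($1,180,000), for a total of $1,255,000. The remaining $1,770,000 passes to the descendants.
No child survives, so the initial division is made at the grandchildren's generation.
The descendants' portion ($1,770,000) is divided into 10 shares of $177,000: Sorcha, Perrin, Aditi, Vidar, Quinn, Teodor, Willa, Pieter, Xiulan, and Tamsin each take $177,000.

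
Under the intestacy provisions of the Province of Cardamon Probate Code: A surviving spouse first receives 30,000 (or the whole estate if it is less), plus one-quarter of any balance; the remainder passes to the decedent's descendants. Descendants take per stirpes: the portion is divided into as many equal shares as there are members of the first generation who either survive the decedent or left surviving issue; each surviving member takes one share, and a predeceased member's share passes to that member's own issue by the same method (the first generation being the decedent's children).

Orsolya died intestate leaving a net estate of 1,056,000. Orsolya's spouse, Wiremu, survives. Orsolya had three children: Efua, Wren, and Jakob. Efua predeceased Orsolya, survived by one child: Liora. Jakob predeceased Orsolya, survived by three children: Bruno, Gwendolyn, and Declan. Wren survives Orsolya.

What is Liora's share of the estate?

Wiremu first takes 30,000, leaving a balance of 1,026,000. Wiremu then takes one-quarter of the balance (256,500), for a total of 286,500. The remaining 769,500 passes to the descendants.
The descendants' portion (769,500) is divided into 3 shares of 256,500: Wren takes 256,500; Efua's 256,500 share passes to Efua's issue; Jakob's 256,500 share passes to Jakob's issue.
Efua's share (256,500) passes entirely to Liora.
Jakob's share (256,500) is divided into 3 shares of 85,500: Bruno, Gwendolyn, and Declan each take 85,500.

Liora receives 256,500.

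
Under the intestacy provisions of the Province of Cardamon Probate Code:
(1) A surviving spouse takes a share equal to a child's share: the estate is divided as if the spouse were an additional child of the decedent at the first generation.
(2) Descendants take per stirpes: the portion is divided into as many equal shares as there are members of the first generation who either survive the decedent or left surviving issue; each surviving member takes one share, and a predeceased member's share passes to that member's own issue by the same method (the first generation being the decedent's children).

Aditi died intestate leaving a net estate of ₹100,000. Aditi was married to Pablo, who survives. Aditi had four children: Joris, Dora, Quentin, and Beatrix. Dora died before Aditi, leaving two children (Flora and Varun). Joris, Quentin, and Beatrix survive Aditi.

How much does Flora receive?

The spouse counts as an additional share at the children's level, so there are 5 primary shares of ₹20,000. Pablo takes one such share (₹20,000).
The children's combined portion (₹80,000) is divided into 4 shares of ₹20,000: Joris, Quentin, and Beatrix each take ₹20,000; Dora's ₹20,000 share passes to Dora's issue.
Dora's share (₹20,000) is divided into 2 shares of ₹10,000: Flora and Varun each take ₹10,000.

Flora receives ₹10,000.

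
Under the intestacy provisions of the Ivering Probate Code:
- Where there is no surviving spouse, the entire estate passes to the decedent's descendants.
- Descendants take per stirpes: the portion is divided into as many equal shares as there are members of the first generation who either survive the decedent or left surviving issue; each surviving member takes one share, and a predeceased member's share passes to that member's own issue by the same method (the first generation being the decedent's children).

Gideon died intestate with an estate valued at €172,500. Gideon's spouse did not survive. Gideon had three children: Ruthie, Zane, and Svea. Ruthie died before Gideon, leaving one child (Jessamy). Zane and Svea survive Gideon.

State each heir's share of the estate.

The entire €172,500 passes to the descendants.
That amount (€172,500) is divided into 3 shares of €57,500: Zane and Svea each take €57,500; Ruthie's €57,500 share passes to Ruthie's issue.
Ruthie's share (€57,500) passes entirely to Jessamy.

Jessamy: €57,500; Zane: €57,500; Svea: €57,500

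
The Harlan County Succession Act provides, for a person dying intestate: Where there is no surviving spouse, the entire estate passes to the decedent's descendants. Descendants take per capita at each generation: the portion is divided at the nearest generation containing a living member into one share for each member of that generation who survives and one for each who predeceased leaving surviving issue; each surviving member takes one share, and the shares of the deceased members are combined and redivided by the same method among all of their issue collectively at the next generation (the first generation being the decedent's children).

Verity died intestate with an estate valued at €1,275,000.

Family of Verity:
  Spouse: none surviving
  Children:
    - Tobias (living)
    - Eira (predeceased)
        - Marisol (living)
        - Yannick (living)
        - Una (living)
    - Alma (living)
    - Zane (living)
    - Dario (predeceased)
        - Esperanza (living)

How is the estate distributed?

The entire €1,275,000 passes to the descendants.
That amount (€1,275,000) is divided at the children's generation into 5 shares of €255,000. Tobias, Alma, and Zane each take €255,000. The 2 shares of the deceased (Eira and Dario) are combined into a pool of €510,000.
That pool (€510,000) is divided at the grandchildren's generation equally among Marisol, Yannick, Una, and Esperanza: €127,500 each.

Tobias: €255,000; Marisol: €127,500; Yannick: €127,500; Una: €127,500; Alma: €255,000; Zane: €255,000; Esperanza: €127,500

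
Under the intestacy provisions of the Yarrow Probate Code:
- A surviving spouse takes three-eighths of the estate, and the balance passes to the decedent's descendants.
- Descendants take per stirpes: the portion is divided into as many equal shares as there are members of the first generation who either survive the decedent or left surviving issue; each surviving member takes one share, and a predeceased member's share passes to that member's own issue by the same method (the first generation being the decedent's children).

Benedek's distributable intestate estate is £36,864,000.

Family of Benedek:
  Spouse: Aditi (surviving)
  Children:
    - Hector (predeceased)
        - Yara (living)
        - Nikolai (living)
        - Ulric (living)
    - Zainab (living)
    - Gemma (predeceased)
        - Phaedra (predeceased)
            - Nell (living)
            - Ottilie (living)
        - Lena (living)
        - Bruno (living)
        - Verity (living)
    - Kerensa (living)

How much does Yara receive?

Yara receives £1,920,000.

Aditi takes three-eighths of £36,864,000 = £13,824,000. The remaining £23,040,000 passes to the descendants.
The descendants' portion (£23,040,000) is divided into 4 shares of £5,760,000: Zainab and Kerensa each take £5,760,000; Hector's £5,760,000 share passes to Hector's issue; Gemma's £5,760,000 share passes to Gemma's issue.
Hector's share (£5,760,000) is divided into 3 shares of £1,920,000: Yara, Nikolai, and Ulric each take £1,920,000.
Gemma's share (£5,760,000) is divided into 4 shares of £1,440,000: Lena, Bruno, and Verity each take £1,440,000; Phaedra's £1,440,000 share passes to Phaedra's issue.
Phaedra's share (£1,440,000) is divided into 2 shares of £720,000: Nell and Ottilie each take £720,000.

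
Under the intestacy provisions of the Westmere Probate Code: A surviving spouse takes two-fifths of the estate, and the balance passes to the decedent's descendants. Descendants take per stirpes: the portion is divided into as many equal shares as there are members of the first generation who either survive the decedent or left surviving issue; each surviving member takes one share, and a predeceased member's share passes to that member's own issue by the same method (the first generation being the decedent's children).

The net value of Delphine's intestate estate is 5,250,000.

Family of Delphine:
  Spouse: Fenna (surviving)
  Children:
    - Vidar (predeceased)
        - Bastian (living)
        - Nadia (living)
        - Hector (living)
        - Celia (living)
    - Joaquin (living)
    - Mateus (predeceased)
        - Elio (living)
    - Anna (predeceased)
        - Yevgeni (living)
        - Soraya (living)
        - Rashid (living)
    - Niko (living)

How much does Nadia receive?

Nadia receives 157,500.

Fenna takes two-fifths of 5,250,000 = 2,100,000. The remaining 3,150,000 passes to the descendants.
The descendants' portion (3,150,000) is divided into 5 shares of 630,000: Joaquin and Niko each take 630,000; Vidar's 630,000 share passes to Vidar's issue; Mateus's 630,000 share passes to Mateus's issue; Anna's 630,000 share passes to Anna's issue.
Vidar's share (630,000) is divided into 4 shares of 157,500: Bastian, Nadia, Hector, and Celia each take 157,500.
Mateus's share (630,000) passes entirely to Elio.
Anna's share (630,000) is divided into 3 shares of 210,000: Yevgeni, Soraya, and Rashid each take 210,000.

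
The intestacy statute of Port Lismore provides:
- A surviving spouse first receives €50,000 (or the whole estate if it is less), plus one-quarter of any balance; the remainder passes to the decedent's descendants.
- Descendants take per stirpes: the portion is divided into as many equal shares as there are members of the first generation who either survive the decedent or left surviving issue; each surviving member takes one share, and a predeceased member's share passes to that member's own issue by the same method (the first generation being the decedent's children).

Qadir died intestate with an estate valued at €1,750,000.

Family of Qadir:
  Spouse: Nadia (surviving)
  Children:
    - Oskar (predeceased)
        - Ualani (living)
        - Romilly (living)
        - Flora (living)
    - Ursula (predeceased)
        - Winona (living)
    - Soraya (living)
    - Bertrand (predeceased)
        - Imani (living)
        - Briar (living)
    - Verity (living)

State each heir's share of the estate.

Nadia first takes €50,000, leaving a balance of €1,700,000. Nadia then takes one-quarter of the balance (€425,000), for a total of €475,000. The remaining €1,275,000 passes to the descendants.
The descendants' portion (€1,275,000) is divided into 5 shares of €255,000: Soraya and Verity each take €255,000; Oskar's €255,000 share passes to Oskar's issue; Ursula's €255,000 share passes to Ursula's issue; Bertrand's €255,000 share passes to Bertrand's issue.
Oskar's share (€255,000) is divided into 3 shares of €85,000: Ualani, Romilly, and Flora each take €85,000.
Ursula's share (€255,000) passes entirely to Winona.
Bertrand's share (€255,000) is divided into 2 shares of €127,500: Imani and Briar each take €127,500.

Nadia: €475,000; Ualani: €85,000; Romilly: €85,000; Flora: €85,000; Winona: €255,000; Soraya: €255,000; Imani: €127,500; Briar: €127,500; Verity: €255,000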